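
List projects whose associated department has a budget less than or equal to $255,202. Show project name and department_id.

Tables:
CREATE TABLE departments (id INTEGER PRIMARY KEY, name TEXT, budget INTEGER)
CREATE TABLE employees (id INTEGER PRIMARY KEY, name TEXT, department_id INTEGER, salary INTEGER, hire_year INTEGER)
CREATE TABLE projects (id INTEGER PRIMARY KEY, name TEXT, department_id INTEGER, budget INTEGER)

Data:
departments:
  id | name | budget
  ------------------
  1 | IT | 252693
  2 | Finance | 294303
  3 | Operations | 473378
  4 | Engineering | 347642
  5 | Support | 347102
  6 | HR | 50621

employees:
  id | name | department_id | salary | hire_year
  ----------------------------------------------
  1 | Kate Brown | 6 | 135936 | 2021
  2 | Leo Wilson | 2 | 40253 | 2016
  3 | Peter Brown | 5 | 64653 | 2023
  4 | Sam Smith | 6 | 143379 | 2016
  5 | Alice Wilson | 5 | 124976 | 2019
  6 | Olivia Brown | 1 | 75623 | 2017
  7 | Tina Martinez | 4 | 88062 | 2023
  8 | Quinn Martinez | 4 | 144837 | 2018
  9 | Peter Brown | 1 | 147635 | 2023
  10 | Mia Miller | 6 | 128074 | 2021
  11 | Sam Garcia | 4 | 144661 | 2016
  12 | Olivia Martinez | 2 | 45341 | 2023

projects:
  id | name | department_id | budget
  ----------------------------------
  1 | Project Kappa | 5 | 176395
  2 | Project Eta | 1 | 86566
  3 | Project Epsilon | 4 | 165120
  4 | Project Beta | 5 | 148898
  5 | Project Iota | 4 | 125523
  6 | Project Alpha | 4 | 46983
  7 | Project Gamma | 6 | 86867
SELECT name, department_id FROM projects WHERE department_id IN (SELECT id FROM departments WHERE budget <= 255202)

Execution result:
name | department_id
Project Eta | 1
Project Gamma | 6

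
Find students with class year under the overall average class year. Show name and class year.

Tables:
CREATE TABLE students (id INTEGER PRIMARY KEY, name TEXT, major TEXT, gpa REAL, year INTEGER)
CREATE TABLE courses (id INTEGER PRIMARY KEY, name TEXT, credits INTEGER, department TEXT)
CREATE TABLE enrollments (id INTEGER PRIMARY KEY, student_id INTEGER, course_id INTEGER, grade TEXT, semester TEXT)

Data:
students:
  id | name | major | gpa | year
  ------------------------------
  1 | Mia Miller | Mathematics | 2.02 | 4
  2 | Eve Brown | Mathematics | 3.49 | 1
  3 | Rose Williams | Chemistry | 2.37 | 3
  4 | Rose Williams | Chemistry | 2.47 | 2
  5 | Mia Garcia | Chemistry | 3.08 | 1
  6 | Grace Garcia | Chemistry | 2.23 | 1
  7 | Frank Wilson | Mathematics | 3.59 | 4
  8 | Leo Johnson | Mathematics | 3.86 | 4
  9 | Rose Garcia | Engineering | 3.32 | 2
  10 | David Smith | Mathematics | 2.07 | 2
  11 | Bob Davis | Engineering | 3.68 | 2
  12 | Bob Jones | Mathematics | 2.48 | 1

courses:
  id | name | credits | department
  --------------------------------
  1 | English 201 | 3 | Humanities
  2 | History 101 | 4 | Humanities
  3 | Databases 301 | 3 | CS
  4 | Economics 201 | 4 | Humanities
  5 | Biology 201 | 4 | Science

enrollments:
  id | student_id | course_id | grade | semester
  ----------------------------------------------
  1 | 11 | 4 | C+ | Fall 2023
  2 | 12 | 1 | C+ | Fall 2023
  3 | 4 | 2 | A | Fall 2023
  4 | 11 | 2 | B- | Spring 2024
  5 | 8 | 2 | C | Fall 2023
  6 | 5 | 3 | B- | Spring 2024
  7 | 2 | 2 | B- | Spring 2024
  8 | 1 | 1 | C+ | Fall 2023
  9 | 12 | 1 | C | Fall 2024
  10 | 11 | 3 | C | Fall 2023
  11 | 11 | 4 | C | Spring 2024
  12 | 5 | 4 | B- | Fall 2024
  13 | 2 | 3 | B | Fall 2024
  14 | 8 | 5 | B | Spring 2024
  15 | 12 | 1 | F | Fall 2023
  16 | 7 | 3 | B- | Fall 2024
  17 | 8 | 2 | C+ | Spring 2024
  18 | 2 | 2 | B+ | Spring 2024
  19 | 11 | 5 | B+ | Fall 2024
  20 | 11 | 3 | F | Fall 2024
SELECT name, year FROM students WHERE year < (SELECT AVG(year) FROM students)

Execution result:
name | year
Eve Brown | 1
Rose Williams | 2
Mia Garcia | 1
Grace Garcia | 1
Rose Garcia | 2
David Smith | 2
Bob Davis | 2
Bob Jones | 1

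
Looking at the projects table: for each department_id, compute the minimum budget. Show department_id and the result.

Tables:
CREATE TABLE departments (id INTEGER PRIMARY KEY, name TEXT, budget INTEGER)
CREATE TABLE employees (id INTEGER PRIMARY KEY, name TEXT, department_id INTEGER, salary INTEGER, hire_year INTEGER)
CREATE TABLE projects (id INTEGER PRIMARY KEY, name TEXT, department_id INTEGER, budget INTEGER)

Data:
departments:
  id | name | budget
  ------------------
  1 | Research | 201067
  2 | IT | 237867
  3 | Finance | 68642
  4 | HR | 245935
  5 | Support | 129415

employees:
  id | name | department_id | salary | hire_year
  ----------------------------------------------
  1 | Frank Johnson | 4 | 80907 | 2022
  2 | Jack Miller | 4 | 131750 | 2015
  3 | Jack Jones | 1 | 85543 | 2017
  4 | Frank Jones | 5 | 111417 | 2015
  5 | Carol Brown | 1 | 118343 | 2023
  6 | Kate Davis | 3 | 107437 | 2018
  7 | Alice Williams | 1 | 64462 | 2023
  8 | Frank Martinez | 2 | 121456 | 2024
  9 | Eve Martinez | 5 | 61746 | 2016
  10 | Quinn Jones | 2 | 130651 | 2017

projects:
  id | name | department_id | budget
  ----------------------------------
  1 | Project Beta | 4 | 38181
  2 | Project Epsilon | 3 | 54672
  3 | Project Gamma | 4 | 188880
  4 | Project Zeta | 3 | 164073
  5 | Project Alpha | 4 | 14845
SELECT department_id, MIN(budget) AS min_budget FROM projects GROUP BY department_id

Execution result:
department_id | min_budget
3 | 54672
4 | 14845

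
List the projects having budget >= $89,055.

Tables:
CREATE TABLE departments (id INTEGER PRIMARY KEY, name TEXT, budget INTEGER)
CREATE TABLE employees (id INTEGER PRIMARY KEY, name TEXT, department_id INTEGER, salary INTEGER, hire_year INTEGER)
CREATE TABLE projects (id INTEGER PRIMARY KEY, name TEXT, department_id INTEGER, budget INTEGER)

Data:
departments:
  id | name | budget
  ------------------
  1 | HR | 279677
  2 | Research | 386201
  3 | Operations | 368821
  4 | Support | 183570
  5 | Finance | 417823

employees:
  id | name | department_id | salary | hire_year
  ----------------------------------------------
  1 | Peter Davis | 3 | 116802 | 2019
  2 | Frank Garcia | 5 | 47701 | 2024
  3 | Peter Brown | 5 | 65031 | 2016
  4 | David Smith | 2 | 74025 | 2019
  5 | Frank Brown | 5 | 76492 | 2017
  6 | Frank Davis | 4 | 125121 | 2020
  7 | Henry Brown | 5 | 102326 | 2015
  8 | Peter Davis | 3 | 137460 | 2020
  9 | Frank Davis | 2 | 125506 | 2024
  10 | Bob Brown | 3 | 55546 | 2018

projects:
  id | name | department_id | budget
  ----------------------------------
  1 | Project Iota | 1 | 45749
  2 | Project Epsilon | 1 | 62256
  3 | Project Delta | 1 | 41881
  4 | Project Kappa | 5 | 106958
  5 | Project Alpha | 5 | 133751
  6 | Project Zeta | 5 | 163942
SELECT name, budget FROM projects WHERE budget >= 89055

Execution result:
name | budget
Project Kappa | 106958
Project Alpha | 133751
Project Zeta | 163942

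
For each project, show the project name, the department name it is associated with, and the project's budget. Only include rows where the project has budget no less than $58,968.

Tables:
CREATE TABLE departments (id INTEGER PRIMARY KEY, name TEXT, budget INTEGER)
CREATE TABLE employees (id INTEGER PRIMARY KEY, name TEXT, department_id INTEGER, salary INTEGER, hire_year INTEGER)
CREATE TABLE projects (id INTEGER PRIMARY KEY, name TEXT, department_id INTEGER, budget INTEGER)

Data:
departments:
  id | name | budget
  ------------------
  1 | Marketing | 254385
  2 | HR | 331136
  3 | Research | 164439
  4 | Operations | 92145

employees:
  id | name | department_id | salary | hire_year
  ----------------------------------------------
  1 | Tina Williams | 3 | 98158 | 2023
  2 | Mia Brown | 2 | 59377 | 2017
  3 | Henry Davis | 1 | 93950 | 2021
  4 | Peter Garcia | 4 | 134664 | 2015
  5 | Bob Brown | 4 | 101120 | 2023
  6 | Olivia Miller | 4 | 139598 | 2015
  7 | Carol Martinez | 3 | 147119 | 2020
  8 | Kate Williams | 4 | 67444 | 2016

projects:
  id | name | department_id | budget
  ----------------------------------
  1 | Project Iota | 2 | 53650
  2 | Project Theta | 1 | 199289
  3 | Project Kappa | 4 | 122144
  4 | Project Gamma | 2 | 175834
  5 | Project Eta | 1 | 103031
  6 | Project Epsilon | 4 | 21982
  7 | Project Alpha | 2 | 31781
SELECT c.name, p.name AS department, c.budget FROM projects c JOIN departments p ON c.department_id = p.id WHERE c.budget >= 58968

Execution result:
name | department | budget
Project Theta | Marketing | 199289
Project Kappa | Operations | 122144
Project Gamma | HR | 175834
Project Eta | Marketing | 103031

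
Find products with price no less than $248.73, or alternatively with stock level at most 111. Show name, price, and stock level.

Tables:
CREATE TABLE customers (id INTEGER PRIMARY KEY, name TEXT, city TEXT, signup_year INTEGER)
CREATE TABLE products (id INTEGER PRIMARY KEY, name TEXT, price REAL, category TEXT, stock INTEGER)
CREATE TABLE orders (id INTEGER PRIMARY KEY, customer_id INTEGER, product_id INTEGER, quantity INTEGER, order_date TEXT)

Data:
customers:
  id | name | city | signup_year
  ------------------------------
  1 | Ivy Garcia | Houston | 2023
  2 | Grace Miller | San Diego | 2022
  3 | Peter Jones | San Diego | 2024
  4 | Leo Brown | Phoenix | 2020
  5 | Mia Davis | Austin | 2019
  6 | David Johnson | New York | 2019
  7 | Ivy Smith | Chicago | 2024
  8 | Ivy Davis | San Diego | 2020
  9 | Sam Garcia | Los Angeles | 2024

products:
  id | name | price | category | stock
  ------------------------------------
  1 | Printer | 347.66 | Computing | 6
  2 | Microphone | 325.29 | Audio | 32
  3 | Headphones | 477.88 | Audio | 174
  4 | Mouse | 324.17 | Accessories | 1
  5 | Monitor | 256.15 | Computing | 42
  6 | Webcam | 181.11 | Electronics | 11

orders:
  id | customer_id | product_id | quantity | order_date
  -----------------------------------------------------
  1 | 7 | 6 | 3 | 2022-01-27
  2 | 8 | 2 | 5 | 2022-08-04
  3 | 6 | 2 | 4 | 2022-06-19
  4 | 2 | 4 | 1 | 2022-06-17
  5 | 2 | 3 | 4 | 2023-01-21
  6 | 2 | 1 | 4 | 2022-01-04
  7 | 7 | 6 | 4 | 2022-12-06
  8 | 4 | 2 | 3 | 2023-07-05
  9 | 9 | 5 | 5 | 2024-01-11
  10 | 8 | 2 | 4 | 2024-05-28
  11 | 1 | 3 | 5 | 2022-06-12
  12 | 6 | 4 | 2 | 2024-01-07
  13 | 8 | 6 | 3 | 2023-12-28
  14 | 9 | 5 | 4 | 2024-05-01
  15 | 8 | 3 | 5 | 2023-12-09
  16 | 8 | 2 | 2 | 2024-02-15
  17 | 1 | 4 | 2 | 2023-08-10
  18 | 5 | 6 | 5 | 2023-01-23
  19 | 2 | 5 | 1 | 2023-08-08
SELECT name, price, stock FROM products WHERE price >= 248.73 OR stock <= 111

Execution result:
name | price | stock
Printer | 347.66 | 6
Microphone | 325.29 | 32
Headphones | 477.88 | 174
Mouse | 324.17 | 1
Monitor | 256.15 | 42
Webcam | 181.11 | 11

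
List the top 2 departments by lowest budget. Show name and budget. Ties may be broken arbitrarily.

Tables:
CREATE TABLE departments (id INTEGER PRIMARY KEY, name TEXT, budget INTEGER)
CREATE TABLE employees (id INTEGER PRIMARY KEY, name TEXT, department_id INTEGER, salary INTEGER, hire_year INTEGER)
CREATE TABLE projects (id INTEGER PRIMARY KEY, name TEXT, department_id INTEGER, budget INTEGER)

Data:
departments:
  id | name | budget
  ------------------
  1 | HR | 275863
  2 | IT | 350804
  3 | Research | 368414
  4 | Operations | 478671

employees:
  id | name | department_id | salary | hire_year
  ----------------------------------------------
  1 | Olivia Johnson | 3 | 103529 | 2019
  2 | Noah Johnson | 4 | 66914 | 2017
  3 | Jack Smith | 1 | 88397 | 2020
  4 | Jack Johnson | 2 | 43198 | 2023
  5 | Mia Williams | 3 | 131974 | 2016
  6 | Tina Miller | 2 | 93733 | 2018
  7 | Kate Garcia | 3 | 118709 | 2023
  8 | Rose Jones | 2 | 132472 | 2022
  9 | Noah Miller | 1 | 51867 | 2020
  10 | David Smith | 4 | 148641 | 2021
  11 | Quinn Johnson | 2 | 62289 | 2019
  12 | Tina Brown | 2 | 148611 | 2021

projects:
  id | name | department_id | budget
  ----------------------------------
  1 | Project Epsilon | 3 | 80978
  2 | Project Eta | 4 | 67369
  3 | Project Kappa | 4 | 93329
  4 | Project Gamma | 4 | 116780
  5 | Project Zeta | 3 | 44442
SELECT name, budget FROM departments ORDER BY budget ASC LIMIT 2

Execution result:
name | budget
HR | 275863
IT | 350804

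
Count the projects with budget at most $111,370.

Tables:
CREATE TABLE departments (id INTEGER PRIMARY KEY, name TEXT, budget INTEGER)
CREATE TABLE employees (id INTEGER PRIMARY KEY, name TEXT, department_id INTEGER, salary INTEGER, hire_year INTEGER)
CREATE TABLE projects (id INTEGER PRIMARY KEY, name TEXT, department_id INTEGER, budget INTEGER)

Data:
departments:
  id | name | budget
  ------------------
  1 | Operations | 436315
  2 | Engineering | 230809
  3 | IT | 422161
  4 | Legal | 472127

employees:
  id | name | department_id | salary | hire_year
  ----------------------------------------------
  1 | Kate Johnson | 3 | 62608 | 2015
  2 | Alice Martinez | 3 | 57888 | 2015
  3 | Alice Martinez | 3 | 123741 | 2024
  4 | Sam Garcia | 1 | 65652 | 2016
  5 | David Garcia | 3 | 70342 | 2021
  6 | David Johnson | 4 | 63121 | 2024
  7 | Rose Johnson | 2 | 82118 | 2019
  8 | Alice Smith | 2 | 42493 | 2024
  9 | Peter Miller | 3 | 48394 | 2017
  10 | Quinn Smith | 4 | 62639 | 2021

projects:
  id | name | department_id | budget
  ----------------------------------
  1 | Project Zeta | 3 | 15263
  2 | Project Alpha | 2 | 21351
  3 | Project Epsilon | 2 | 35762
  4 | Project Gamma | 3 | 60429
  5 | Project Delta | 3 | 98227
SELECT COUNT(*) FROM projects WHERE budget <= 111370

Execution result:
5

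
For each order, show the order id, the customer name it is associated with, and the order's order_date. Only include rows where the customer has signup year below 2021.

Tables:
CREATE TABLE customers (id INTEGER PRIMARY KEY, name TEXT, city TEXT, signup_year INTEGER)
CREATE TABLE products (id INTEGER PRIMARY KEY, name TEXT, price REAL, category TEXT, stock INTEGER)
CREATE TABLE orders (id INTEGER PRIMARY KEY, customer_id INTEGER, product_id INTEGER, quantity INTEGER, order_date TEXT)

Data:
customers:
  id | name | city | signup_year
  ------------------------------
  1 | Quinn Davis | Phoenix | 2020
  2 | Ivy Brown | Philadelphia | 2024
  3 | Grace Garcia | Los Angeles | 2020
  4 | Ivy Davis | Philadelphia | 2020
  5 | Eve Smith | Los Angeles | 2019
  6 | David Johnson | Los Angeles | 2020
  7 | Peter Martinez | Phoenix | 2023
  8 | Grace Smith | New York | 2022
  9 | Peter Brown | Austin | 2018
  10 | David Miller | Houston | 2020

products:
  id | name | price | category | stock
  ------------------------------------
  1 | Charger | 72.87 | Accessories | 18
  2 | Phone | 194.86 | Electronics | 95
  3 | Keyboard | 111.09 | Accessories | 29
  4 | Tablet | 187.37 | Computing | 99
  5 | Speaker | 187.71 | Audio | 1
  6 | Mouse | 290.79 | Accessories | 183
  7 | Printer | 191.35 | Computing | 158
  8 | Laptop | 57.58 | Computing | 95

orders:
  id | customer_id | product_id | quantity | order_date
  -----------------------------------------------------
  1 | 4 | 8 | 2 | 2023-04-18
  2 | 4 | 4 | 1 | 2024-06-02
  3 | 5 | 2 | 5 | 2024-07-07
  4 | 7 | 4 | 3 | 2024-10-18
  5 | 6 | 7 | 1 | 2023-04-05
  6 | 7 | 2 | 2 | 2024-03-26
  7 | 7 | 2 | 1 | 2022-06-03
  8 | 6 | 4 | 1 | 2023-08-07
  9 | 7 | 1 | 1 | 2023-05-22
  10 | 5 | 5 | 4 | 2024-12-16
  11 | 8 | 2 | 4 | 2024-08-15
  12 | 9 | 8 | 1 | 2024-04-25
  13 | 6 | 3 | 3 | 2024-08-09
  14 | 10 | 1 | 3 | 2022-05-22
SELECT c.id, p.name AS customer, c.order_date FROM orders c JOIN customers p ON c.customer_id = p.id WHERE p.signup_year < 2021

Execution result:
id | customer | order_date
1 | Ivy Davis | 2023-04-18
2 | Ivy Davis | 2024-06-02
3 | Eve Smith | 2024-07-07
5 | David Johnson | 2023-04-05
8 | David Johnson | 2023-08-07
10 | Eve Smith | 2024-12-16
12 | Peter Brown | 2024-04-25
13 | David Johnson | 2024-08-09
14 | David Miller | 2022-05-22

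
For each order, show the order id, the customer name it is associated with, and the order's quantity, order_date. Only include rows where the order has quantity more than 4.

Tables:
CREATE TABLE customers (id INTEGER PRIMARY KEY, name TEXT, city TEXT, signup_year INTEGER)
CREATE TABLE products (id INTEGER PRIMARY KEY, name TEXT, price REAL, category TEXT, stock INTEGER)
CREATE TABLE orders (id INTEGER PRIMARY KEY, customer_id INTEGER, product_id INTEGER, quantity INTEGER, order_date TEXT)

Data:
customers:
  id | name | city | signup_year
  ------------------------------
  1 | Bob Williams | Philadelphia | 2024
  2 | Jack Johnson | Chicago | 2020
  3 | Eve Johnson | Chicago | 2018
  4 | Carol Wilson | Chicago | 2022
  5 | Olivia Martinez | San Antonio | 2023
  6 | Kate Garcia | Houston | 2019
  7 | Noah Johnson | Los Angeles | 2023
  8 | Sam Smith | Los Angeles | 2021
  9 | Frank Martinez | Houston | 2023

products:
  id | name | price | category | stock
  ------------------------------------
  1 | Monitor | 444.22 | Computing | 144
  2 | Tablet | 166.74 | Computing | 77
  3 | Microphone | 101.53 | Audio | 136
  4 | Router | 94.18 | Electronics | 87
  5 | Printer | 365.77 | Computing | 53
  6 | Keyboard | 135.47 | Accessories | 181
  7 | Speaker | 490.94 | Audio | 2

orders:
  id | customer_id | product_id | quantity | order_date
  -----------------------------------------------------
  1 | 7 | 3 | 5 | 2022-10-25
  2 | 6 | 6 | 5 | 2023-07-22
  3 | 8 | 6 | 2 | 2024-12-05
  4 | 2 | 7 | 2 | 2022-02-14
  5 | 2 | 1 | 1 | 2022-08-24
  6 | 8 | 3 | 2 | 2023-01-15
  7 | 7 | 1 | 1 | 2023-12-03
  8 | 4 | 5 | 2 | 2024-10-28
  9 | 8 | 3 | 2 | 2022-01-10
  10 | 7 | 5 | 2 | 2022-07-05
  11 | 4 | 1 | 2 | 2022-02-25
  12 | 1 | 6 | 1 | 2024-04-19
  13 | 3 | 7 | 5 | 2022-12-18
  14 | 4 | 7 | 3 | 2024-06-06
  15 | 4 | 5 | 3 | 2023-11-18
SELECT c.id, p.name AS customer, c.quantity, c.order_date FROM orders c JOIN customers p ON c.customer_id = p.id WHERE c.quantity > 4

Execution result:
id | customer | quantity | order_date
1 | Noah Johnson | 5 | 2022-10-25
2 | Kate Garcia | 5 | 2023-07-22
13 | Eve Johnson | 5 | 2022-12-18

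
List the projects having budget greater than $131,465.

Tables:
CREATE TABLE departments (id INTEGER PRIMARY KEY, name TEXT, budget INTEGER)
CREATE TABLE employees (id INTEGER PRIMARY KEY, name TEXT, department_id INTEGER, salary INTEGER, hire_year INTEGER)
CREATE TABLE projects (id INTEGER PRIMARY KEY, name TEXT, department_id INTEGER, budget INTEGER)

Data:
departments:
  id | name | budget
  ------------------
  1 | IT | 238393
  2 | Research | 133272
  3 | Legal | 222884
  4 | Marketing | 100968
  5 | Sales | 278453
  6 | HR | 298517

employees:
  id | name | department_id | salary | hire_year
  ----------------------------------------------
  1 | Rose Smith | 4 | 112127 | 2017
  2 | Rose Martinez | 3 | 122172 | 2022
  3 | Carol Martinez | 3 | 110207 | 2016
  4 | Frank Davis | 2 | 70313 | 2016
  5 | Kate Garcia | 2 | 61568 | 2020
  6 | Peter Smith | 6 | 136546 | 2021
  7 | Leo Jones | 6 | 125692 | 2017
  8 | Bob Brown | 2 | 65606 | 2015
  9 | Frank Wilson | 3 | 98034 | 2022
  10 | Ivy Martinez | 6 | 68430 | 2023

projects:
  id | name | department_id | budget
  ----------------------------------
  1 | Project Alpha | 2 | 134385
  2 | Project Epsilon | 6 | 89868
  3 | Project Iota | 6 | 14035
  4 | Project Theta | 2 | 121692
SELECT name, budget FROM projects WHERE budget > 131465

Execution result:
name | budget
Project Alpha | 134385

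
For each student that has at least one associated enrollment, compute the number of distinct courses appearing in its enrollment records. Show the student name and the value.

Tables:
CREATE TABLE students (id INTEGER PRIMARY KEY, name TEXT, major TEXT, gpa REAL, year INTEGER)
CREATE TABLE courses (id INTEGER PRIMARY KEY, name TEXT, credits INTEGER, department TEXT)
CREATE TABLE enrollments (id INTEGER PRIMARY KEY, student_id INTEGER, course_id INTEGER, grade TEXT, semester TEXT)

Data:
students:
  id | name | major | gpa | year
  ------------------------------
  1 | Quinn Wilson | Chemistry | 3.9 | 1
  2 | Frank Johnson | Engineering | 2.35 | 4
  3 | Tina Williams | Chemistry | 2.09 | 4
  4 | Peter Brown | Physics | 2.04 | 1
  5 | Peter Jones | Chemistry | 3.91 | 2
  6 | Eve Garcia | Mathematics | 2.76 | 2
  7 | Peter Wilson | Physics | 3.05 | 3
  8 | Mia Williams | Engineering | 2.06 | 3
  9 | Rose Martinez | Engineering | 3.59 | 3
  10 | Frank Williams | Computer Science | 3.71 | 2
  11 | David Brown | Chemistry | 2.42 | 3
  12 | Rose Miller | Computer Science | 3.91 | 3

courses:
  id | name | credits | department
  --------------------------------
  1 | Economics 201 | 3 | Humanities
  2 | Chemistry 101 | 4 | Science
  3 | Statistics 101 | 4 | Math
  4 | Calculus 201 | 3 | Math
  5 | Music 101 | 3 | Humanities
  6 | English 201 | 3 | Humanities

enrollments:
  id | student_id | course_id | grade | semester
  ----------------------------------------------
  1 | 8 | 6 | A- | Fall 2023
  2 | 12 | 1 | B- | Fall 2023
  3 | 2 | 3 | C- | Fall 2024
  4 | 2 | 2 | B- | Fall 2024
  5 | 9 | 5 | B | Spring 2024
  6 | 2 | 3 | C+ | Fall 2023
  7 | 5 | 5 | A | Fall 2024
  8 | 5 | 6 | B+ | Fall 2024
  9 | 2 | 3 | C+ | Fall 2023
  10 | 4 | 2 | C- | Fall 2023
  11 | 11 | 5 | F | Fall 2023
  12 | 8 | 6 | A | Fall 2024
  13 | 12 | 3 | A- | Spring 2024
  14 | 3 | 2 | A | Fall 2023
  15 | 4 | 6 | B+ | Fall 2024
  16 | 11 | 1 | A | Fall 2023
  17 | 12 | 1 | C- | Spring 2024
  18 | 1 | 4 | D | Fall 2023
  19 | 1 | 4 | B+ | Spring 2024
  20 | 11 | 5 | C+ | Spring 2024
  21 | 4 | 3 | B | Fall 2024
SELECT p.name, COUNT(DISTINCT c.course_id) AS distinct_course_count FROM enrollments c JOIN students p ON c.student_id = p.id GROUP BY p.id, p.name

Execution result:
name | distinct_course_count
Quinn Wilson | 1
Frank Johnson | 2
Tina Williams | 1
Peter Brown | 3
Peter Jones | 2
Mia Williams | 1
Rose Martinez | 1
David Brown | 2
Rose Miller | 2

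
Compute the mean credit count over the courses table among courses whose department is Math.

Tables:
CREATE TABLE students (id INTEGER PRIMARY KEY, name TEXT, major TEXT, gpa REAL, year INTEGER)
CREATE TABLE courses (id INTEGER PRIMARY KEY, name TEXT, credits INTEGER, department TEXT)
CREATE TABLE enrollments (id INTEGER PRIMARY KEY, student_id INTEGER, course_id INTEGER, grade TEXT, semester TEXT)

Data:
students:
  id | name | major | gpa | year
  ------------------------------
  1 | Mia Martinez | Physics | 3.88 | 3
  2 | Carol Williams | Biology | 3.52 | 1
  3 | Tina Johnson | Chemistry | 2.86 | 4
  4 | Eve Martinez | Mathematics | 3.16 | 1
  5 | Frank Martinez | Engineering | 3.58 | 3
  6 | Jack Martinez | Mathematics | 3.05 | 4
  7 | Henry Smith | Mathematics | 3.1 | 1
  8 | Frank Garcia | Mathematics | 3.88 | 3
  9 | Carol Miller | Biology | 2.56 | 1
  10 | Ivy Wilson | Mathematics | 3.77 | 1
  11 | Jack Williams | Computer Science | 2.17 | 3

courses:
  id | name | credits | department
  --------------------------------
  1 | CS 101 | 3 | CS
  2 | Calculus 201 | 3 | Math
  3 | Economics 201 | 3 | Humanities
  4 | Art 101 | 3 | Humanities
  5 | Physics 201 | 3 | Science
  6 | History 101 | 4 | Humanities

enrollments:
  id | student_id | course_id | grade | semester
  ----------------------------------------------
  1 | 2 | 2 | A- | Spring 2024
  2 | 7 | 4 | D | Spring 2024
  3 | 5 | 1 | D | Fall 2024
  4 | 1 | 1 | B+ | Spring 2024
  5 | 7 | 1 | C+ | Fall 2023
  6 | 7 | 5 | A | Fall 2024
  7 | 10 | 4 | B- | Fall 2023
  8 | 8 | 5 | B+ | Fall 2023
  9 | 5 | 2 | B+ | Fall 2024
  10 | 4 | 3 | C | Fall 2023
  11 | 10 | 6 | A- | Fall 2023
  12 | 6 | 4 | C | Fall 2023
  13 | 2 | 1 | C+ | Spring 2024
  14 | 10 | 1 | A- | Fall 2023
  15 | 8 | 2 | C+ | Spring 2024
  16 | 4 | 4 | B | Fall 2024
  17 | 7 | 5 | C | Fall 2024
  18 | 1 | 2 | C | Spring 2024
SELECT AVG(credits) FROM courses WHERE department = 'Math'

Execution result:
3.00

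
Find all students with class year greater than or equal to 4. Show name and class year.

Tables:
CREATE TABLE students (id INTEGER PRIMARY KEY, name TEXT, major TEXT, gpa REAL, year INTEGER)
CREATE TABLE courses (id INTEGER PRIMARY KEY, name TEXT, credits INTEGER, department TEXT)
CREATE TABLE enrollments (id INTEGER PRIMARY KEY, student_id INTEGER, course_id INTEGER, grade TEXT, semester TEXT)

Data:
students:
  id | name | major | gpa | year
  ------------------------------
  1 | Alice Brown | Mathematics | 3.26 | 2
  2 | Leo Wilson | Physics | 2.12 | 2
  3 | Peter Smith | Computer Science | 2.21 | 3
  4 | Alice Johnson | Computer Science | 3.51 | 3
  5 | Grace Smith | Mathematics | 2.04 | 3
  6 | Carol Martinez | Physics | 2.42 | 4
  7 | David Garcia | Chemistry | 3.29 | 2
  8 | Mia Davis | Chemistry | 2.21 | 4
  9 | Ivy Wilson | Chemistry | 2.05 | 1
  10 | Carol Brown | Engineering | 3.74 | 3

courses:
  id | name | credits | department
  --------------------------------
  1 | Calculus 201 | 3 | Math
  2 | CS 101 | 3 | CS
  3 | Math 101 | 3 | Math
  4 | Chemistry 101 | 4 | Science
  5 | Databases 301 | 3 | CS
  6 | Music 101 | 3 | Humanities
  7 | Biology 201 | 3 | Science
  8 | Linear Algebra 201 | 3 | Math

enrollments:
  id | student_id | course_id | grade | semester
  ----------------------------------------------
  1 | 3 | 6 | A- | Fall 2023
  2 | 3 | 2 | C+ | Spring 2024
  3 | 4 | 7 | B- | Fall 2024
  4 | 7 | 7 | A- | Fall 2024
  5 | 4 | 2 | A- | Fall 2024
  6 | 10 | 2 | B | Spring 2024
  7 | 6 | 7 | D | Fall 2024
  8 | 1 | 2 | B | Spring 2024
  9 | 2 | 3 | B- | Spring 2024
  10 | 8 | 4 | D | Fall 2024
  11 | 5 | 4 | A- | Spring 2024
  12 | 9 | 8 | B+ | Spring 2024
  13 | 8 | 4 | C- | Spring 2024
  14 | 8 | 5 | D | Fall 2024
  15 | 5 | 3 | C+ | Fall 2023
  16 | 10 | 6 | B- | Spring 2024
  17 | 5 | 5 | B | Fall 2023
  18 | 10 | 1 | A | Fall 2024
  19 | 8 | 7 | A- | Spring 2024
SELECT name, year FROM students WHERE year >= 4

Execution result:
name | year
Carol Martinez | 4
Mia Davis | 4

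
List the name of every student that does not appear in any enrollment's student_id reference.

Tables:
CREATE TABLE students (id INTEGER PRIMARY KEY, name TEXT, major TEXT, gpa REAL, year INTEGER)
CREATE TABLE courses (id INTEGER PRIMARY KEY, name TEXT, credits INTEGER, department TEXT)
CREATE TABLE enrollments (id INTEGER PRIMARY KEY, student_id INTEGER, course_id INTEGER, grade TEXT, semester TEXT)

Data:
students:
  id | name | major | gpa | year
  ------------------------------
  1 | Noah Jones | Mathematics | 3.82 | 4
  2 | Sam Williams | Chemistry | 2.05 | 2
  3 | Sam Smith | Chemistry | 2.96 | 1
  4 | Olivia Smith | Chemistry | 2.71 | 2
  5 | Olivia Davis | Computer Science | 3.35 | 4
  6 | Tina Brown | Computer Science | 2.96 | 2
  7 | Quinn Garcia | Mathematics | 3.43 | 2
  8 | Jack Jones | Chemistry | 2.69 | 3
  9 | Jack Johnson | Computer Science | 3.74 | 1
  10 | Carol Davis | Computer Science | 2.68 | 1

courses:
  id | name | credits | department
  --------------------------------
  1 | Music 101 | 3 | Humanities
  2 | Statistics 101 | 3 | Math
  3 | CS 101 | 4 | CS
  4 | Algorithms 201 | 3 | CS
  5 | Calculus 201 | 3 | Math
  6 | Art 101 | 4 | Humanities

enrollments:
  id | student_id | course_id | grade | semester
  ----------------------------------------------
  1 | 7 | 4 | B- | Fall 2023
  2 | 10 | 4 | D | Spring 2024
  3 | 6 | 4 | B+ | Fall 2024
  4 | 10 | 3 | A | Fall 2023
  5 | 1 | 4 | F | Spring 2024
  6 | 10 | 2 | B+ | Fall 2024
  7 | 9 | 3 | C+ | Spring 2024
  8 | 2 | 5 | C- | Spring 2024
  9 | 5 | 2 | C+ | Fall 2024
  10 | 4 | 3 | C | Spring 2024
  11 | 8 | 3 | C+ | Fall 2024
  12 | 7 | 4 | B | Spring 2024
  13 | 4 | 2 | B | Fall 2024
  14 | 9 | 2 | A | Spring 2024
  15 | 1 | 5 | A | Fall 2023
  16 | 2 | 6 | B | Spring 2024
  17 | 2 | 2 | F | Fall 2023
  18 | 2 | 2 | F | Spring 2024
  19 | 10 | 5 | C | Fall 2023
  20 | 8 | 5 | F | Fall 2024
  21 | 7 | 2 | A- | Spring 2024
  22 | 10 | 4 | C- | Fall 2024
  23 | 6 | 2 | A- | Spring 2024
SELECT p.name FROM students p LEFT JOIN enrollments c ON c.student_id = p.id WHERE c.id IS NULL

Execution result:
Sam Smith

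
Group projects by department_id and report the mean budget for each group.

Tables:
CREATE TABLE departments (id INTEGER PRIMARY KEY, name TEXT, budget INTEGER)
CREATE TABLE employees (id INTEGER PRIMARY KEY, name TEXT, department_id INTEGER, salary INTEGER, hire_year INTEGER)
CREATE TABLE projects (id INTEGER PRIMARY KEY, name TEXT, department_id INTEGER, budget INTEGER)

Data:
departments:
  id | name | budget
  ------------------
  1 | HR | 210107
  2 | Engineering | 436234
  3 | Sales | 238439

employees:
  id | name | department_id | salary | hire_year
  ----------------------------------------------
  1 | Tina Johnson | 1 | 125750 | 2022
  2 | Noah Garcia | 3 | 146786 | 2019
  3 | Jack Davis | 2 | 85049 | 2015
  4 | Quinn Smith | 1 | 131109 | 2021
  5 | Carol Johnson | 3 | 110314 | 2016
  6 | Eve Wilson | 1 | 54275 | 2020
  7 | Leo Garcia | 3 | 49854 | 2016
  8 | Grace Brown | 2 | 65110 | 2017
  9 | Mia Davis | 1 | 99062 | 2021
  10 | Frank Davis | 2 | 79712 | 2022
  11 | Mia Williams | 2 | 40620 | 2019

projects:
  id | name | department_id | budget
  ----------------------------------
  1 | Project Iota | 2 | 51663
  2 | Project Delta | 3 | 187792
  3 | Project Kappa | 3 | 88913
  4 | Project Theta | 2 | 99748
SELECT department_id, AVG(budget) AS avg_budget FROM projects GROUP BY department_id

Execution result:
department_id | avg_budget
2 | 75705.50
3 | 138352.50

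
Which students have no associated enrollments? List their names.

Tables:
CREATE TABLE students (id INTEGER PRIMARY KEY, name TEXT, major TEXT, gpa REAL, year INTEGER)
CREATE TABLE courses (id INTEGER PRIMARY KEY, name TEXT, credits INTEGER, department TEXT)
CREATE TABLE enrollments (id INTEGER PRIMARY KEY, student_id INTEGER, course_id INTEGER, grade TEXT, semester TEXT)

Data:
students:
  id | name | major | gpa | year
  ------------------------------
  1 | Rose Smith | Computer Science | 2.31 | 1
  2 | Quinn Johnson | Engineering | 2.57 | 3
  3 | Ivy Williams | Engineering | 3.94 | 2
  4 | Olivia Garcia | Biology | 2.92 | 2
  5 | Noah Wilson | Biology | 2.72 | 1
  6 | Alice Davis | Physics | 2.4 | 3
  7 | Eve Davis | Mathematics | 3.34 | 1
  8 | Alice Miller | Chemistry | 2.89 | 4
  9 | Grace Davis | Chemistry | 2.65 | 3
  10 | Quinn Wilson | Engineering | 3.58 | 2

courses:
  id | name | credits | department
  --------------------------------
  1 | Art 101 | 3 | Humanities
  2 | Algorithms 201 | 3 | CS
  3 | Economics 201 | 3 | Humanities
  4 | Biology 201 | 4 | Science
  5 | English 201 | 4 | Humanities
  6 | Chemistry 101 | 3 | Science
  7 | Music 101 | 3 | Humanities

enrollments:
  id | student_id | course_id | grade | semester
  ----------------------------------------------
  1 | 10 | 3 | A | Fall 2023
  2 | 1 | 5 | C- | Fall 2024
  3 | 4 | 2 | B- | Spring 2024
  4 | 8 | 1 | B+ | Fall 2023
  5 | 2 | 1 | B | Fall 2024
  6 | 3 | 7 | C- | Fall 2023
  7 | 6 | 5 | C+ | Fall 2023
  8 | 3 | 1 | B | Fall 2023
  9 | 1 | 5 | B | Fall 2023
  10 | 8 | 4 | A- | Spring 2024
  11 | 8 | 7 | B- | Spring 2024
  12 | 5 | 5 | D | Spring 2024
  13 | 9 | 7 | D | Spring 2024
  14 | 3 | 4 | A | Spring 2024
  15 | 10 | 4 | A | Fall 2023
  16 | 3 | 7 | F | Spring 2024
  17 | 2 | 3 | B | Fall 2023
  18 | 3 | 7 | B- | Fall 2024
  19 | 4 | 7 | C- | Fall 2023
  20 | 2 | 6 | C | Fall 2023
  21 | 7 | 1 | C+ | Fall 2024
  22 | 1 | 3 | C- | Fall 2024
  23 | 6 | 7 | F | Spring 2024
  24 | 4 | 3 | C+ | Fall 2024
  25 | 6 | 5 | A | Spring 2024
SELECT p.name FROM students p LEFT JOIN enrollments c ON c.student_id = p.id WHERE c.id IS NULL

Execution result:
(no rows)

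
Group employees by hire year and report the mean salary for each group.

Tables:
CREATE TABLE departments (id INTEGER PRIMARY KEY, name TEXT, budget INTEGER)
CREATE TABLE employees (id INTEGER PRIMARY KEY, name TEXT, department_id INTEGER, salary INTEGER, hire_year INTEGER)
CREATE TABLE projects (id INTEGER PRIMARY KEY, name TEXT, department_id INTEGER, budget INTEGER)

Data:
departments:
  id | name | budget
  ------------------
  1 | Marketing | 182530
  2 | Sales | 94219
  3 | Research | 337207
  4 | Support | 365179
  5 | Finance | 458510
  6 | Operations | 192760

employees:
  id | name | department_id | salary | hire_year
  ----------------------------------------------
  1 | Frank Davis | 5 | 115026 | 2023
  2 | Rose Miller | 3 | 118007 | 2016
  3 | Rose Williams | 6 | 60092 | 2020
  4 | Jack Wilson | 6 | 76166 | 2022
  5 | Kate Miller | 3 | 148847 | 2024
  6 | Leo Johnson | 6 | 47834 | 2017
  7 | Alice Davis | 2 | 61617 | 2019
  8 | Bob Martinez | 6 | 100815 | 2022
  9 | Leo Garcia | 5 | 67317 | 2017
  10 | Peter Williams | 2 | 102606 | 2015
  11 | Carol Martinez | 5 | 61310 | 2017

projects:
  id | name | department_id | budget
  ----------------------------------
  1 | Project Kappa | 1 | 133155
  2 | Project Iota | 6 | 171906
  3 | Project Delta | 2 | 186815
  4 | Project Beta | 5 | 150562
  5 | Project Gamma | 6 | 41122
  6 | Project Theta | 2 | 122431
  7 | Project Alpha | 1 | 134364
SELECT hire_year, AVG(salary) AS avg_salary FROM employees GROUP BY hire_year

Execution result:
hire_year | avg_salary
2015 | 102606.00
2016 | 118007.00
2017 | 58820.33
2019 | 61617.00
2020 | 60092.00
2022 | 88490.50
2023 | 115026.00
2024 | 148847.00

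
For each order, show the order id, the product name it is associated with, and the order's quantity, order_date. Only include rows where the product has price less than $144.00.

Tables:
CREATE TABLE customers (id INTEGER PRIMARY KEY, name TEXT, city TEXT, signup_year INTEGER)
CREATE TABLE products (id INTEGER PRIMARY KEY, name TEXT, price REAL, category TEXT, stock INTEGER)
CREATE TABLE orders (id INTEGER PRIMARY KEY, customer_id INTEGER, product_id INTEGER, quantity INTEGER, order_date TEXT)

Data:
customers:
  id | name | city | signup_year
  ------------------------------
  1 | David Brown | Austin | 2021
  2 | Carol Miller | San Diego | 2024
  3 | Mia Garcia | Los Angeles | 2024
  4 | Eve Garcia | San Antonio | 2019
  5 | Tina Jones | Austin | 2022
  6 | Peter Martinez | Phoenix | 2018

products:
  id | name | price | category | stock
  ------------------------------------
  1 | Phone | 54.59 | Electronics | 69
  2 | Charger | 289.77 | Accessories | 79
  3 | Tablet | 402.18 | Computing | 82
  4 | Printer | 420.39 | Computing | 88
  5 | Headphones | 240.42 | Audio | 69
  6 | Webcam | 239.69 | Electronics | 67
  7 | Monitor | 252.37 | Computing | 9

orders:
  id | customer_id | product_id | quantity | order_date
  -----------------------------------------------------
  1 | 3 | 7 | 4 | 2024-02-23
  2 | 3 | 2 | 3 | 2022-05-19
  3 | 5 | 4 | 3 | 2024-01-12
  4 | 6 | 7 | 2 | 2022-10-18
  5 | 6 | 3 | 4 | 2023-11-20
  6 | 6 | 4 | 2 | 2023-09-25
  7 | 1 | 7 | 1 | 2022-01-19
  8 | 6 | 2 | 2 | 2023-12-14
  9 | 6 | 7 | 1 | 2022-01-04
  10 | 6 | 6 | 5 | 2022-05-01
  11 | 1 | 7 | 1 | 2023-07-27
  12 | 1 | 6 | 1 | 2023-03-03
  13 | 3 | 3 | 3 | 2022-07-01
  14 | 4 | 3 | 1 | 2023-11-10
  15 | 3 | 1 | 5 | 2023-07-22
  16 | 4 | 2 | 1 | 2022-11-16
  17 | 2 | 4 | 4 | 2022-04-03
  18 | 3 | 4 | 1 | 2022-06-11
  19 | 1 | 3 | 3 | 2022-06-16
SELECT c.id, p.name AS product, c.quantity, c.order_date FROM orders c JOIN products p ON c.product_id = p.id WHERE p.price < 144.0

Execution result:
id | product | quantity | order_date
15 | Phone | 5 | 2023-07-22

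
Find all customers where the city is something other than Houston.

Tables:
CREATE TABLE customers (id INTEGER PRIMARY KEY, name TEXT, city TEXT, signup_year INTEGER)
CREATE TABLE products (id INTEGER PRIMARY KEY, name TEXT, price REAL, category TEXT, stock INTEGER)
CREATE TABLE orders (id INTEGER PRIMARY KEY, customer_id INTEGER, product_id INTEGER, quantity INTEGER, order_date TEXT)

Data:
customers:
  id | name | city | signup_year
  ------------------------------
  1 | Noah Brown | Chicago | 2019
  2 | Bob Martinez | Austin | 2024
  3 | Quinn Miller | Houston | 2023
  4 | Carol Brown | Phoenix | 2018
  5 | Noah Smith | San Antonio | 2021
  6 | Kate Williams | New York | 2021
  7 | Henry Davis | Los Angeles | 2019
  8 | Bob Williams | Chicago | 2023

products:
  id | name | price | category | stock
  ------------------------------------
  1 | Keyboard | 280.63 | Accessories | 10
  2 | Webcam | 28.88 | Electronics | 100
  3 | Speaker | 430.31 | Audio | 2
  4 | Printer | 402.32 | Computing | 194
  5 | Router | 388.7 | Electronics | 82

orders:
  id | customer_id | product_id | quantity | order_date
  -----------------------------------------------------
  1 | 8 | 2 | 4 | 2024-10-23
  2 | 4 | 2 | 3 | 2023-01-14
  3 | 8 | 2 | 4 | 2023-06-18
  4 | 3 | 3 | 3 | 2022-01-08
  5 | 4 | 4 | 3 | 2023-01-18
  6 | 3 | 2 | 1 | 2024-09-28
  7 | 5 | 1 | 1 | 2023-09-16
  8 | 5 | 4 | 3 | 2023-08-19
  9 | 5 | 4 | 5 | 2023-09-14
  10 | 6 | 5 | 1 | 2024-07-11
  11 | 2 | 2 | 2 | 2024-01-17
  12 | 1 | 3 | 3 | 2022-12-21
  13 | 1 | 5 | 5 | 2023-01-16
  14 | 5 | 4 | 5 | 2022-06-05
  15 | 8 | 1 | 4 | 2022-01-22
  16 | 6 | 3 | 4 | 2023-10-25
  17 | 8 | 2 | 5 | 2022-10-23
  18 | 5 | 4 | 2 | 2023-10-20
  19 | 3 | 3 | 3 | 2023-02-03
SELECT name, city FROM customers WHERE city <> 'Houston'

Execution result:
name | city
Noah Brown | Chicago
Bob Martinez | Austin
Carol Brown | Phoenix
Noah Smith | San Antonio
Kate Williams | New York
Henry Davis | Los Angeles
Bob Williams | Chicago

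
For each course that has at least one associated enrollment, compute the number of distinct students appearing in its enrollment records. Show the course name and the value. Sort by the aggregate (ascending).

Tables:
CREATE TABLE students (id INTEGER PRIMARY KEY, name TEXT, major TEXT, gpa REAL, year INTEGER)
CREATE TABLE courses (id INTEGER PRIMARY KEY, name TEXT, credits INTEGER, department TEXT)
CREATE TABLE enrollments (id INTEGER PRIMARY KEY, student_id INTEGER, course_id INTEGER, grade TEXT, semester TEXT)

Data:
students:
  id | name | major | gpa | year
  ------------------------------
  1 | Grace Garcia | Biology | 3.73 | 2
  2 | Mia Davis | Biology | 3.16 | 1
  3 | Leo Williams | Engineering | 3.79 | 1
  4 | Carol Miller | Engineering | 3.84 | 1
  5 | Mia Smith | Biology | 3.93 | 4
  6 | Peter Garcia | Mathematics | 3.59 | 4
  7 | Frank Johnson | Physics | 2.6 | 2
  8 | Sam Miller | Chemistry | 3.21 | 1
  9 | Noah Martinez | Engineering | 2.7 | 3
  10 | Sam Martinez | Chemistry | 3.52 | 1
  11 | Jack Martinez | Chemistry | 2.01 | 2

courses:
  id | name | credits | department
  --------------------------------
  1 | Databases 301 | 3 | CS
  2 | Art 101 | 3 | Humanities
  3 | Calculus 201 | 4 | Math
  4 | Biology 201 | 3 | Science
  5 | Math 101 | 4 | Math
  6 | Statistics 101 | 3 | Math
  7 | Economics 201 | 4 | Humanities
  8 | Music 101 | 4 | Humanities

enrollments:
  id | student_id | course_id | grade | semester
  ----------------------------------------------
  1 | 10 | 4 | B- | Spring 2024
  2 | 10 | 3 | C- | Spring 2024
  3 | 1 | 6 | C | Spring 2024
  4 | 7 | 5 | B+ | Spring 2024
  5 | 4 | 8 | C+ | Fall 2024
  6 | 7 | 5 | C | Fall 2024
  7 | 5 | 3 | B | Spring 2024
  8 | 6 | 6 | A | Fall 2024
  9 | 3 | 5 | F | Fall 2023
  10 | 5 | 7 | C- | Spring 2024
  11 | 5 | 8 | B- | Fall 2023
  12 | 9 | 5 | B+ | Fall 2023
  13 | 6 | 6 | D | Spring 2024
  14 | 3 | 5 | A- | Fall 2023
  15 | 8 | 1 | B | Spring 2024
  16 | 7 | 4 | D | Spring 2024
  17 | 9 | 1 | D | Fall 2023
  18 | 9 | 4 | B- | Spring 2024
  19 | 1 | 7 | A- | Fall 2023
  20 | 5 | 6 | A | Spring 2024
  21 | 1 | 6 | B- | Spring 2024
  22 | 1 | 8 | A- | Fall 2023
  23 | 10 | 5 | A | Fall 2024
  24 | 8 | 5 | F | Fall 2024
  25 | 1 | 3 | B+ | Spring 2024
SELECT p.name, COUNT(DISTINCT c.student_id) AS distinct_student_count FROM enrollments c JOIN courses p ON c.course_id = p.id GROUP BY p.id, p.name ORDER BY distinct_student_count ASC

Execution result:
name | distinct_student_count
Databases 301 | 2
Economics 201 | 2
Calculus 201 | 3
Biology 201 | 3
Statistics 101 | 3
Music 101 | 3
Math 101 | 5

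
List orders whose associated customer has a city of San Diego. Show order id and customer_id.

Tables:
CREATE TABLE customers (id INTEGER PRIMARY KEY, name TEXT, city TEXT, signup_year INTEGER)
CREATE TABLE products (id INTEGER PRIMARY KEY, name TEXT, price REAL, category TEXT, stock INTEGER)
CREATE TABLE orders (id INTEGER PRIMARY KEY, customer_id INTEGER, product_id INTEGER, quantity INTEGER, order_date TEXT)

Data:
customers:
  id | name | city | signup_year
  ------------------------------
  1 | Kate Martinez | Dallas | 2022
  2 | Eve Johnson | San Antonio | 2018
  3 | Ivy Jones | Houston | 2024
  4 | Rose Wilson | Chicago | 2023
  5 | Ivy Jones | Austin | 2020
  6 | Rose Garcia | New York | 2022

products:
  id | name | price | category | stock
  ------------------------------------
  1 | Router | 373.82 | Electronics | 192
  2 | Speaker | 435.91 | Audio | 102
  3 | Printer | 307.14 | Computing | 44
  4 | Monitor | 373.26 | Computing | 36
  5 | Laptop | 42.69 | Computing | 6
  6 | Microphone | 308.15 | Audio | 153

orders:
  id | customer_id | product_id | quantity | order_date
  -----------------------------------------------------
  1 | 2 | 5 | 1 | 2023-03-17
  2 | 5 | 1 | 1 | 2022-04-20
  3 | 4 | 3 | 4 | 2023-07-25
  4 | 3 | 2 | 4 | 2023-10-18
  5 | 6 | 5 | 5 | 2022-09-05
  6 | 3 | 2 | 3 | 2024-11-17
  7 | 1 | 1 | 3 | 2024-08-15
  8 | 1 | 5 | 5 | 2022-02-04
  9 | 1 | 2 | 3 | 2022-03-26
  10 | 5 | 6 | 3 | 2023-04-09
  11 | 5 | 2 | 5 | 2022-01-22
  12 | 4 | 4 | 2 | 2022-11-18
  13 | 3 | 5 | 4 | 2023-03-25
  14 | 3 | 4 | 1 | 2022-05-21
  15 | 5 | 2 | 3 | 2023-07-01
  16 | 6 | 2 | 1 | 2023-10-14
SELECT id, customer_id FROM orders WHERE customer_id IN (SELECT id FROM customers WHERE city = 'San Diego')

Execution result:
(no rows)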